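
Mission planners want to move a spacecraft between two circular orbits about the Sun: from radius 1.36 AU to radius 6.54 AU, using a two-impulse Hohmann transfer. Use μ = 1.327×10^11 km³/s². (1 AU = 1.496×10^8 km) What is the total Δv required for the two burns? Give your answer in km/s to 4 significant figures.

Δv = 12.14 km/s

In km: r₁ = 1.36 × 1.496×10^8 = 2.03456×10^8 km; r₂ = 6.54 × 1.496×10^8 = 9.78384×10^8 km.
Transfer-ellipse semi-major axis a_t = (r₁ + r₂)/2 = (2.03456×10^8 + 9.78384×10^8)/2 = 5.9092×10^8 km.
Circular speed at r₁: v₁ = √(μ/r₁) = √(1.327×10^11/2.03456×10^8) = 25.539 km/s.
Transfer-orbit speed at r₁ (vis-viva equation): v_p = √[μ(2/r₁ − 1/a_t)] = 32.862 km/s.
First burn Δv₁ = |v_p − v₁| = 7.3230 km/s.
At r₂, v₂ = √(μ/r₂) = 11.6461 km/s.
Transfer-orbit speed at r₂: v_a = √[μ(2/r₂ − 1/a_t)] = 6.83363 km/s.
Second burn Δv₂ = |v₂ − v_a| = 4.8125 km/s.
Total Δv = Δv₁ + Δv₂ = 12.14 km/s.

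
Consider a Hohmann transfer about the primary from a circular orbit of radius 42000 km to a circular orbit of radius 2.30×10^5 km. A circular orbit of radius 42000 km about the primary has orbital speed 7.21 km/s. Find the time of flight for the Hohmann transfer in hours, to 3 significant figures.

From the circular-orbit relation v² = μ/r at r = 42000 km: μ = v²r = (7.21)² × 42000 = 2.18333×10^6 km³/s².
The Hohmann ellipse has a_t = (r₁ + r₂)/2 = 1.360×10^5 km.
By Kepler's third law the transfer-orbit period is T = 2π√(a_t³/μ), so t = T/2 = 1.066×10^5 s.
Converting: 1.066×10^5 s ÷ 3600 s/hour = 29.6 hours.

t = 29.6 hours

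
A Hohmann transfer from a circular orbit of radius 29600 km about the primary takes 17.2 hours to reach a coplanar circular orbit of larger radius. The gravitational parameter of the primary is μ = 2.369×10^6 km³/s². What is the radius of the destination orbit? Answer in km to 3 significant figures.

r₂ = 1.65×10^5 km

Transfer time t = 17.2 hours = 61920 s, and t = π√(a_t³/μ).
So a_t = (μ t²/π²)^(1/3) = (2.369×10^6 × (61920)² / π²)^(1/3) = 97269 km.
Since a_t = (r₁ + r₂)/2, r₂ = 2a_t − r₁ = 2×97269 − 29600 = 1.64938×10^5 km.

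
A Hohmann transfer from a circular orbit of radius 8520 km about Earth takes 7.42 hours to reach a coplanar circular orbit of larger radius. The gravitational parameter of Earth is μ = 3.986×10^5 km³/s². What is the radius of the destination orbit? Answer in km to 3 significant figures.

r₂ = 52800 km

Transfer time t = 7.42 hours = 26712 s, and t = π√(a_t³/μ).
So a_t = (μ t²/π²)^(1/3) = (3.986×10^5 × (26712)² / π²)^(1/3) = 30658 km.
Since a_t = (r₁ + r₂)/2, r₂ = 2a_t − r₁ = 2×30658 − 8520 = 52796 km.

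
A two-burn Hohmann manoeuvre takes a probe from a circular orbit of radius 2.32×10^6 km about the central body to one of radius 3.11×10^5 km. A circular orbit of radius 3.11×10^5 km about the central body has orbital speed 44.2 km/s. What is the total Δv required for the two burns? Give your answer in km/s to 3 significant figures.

From the circular-orbit relation v² = μ/r at r = 3.11×10^5 km: μ = v²r = (44.2)² × 3.11×10^5 = 6.07582×10^8 km³/s².
Semi-major axis of the transfer orbit: a_t = (2.320×10^6 + 3.110×10^5)/2 = 1.3155×10^6 km.
Circular speed at r₁: v₁ = √(μ/r₁) = √(6.07582×10^8/2.320×10^6) = 16.1830 km/s.
On the transfer ellipse at r₁, v² = μ(2/r − 1/a) gives v_a = √[μ(2/r₁ − 1/a_t)] = 7.86852 km/s.
First burn Δv₁ = |v_a − v₁| = 8.314 km/s.
Circular speed at r₂: v₂ = √(μ/r₂) = 44.20 km/s.
Transfer-orbit speed at r₂: v_p = √[μ(2/r₂ − 1/a_t)] = 58.70 km/s.
Second burn Δv₂ = |v₂ − v_p| = 14.50 km/s.
Δv = Δv₁ + Δv₂ = 8.314 + 14.50 = 22.81 km/s.

Δv = 22.8 km/s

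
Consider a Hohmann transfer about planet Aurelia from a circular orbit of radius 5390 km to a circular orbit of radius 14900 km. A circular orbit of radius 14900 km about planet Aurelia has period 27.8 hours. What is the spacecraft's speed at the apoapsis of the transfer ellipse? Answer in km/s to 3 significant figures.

From Kepler's third law T² = 4π²r³/μ at r = 14900 km, T = 27.8 hours = 27.8 × 3600 s = 1.0008×10^5 s: μ = 4π²r³/T² = 13038.4 km³/s².
Semi-major axis of the transfer orbit: a_t = (5390 + 14900)/2 = 10145 km.
At apoapsis, r = 14900 km.
Applying v² = μ(2/r − 1/a_t): v = 0.6818 km/s.

v = 0.682 km/s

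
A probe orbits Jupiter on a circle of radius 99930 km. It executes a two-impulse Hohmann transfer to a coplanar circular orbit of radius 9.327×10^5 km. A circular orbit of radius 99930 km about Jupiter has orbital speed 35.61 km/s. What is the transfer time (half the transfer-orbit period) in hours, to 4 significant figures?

From the circular-orbit relation v² = μ/r at r = 99930 km: μ = v²r = (35.61)² × 99930 = 1.26718×10^8 km³/s².
Semi-major axis of the transfer orbit: a_t = (99930 + 9.327×10^5)/2 = 5.16315×10^5 km.
By Kepler's third law the transfer-orbit period is T = 2π√(a_t³/μ), so t = T/2 = 1.0354×10^5 s.
Converting: 1.0354×10^5 s ÷ 3600 s/hour = 28.76 hours.

t = 28.76 hours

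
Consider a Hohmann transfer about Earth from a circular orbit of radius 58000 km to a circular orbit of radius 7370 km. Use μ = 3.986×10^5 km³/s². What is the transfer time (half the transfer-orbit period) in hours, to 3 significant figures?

Semi-major axis of the transfer orbit: a_t = (58000 + 7370)/2 = 32685 km.
Half the transfer-orbit period gives t = π√(a_t³/μ) = 29400 s.
Converting: 29400 s ÷ 3600 s/hour = 8.17 hours.

t = 8.17 hours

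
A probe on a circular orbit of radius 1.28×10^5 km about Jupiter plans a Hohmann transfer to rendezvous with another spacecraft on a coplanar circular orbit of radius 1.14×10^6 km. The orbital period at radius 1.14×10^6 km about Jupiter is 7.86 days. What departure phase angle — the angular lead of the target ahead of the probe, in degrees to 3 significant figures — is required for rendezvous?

From Kepler's third law T² = 4π²r³/μ at r = 1.14×10^6 km, T = 7.86 days = 7.86 × 86400 s = 6.79104×10^5 s: μ = 4π²r³/T² = 1.26824×10^8 km³/s².
Transfer-ellipse semi-major axis a_t = (r₁ + r₂)/2 = (1.280×10^5 + 1.140×10^6)/2 = 6.340×10^5 km.
The half-period of the transfer ellipse is t = π√(a_t³/μ) = 1.40826×10^5 s.
Target angular speed ω₂ = √(μ/r₂³) = 9.25217×10^-6 rad/s.
Angle swept by the target during transfer: ω₂·t = 1.3029 rad = 74.65°.
Arrival is 180° from departure on the ellipse, so φ = 180° − 74.65° = 105°.

φ = 105°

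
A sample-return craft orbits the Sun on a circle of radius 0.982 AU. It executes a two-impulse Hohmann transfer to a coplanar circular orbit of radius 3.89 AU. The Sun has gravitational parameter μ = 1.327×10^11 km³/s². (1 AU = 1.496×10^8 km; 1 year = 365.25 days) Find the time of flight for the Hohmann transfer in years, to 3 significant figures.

t = 1.90 years

In km: r₁ = 0.982 × 1.496×10^8 = 1.469072×10^8 km; r₂ = 3.89 × 1.496×10^8 = 5.81944×10^8 km.
Transfer-ellipse semi-major axis a_t = (r₁ + r₂)/2 = (1.469072×10^8 + 5.81944×10^8)/2 = 3.644256×10^8 km.
Half the transfer-orbit period gives t = π√(a_t³/μ) = 6.000×10^7 s.
Converting: 6.000×10^7 s ÷ 3.15576×10^7 s/year (365.25 × 86400) = 1.90 years.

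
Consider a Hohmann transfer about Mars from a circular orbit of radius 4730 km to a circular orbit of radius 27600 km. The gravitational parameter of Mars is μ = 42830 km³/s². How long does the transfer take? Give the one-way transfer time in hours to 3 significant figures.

t = 8.67 hours

Transfer-ellipse semi-major axis a_t = (r₁ + r₂)/2 = (4730 + 27600)/2 = 16165 km.
Half the transfer-orbit period gives t = π√(a_t³/μ) = 31200 s.
Converting: 31200 s ÷ 3600 s/hour = 8.67 hours.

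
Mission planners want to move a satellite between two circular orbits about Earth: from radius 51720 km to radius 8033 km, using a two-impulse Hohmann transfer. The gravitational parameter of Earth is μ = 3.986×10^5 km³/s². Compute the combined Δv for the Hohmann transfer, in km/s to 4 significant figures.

Semi-major axis of the transfer orbit: a_t = (51720 + 8033)/2 = 29876.5 km.
At r₁ the circular-orbit speed is v₁ = √(μ/r₁) = 2.7761 km/s.
Transfer-orbit speed at r₁ (v² = μ(2/r − 1/a)): v_a = √[μ(2/r₁ − 1/a_t)] = 1.4395 km/s.
First burn Δv₁ = |v_a − v₁| = 1.337 km/s.
Circular speed at r₂: v₂ = √(μ/r₂) = 7.044 km/s.
Transfer-orbit speed at r₂: v_p = √[μ(2/r₂ − 1/a_t)] = 9.268 km/s.
Second burn Δv₂ = |v₂ − v_p| = 2.224 km/s.
Δv = Δv₁ + Δv₂ = 1.337 + 2.224 = 3.561 km/s.

Δv = 3.561 km/s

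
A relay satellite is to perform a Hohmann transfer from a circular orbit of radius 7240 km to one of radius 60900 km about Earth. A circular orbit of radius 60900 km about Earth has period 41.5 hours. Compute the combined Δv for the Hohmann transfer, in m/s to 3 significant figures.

Δv = 3880 m/s

From Kepler's third law T² = 4π²r³/μ at r = 60900 km, T = 41.5 hours = 41.5 × 3600 s = 1.494×10^5 s: μ = 4π²r³/T² = 3.99494×10^5 km³/s².
The Hohmann ellipse has a_t = (r₁ + r₂)/2 = 34070 km.
At r₁ the circular-orbit speed is v₁ = √(μ/r₁) = 7.428 km/s.
Transfer-orbit speed at r₁ (v² = μ(2/r − 1/a)): v_p = √[μ(2/r₁ − 1/a_t)] = 9.931 km/s.
First burn Δv₁ = |v_p − v₁| = 2.503 km/s.
Circular speed at r₂: v₂ = √(μ/r₂) = 2.56122 km/s.
Transfer-orbit speed at r₂: v_a = √[μ(2/r₂ − 1/a_t)] = 1.18067 km/s.
Second burn Δv₂ = |v₂ − v_a| = 1.381 km/s.
Δv = Δv₁ + Δv₂ = 2.503 + 1.381 = 3.884 km/s.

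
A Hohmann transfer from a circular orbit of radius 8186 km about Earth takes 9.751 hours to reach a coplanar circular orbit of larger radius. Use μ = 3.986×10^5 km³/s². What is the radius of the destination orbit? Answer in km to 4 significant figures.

Transfer time t = 9.751 hours = 35103.6 s, and t = π√(a_t³/μ).
So a_t = (μ t²/π²)^(1/3) = (3.986×10^5 × (35103.6)² / π²)^(1/3) = 36783 km.
Since a_t = (r₁ + r₂)/2, r₂ = 2a_t − r₁ = 2×36783 − 8186 = 65380 km.

r₂ = 65380 km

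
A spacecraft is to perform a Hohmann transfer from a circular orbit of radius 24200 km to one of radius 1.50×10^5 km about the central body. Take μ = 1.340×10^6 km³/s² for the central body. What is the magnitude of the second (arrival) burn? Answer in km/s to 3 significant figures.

Δv₂ = 1.41 km/s

Semi-major axis of the transfer orbit: a_t = (24200 + 1.500×10^5)/2 = 87100 km.
On the circular orbit at r = 1.500×10^5 km, v_c = √(μ/r) = 2.9889 km/s.
Vis-viva on the transfer ellipse at r = 1.500×10^5 km gives v_t = √[μ(2/r − 1/a_t)] = 1.5755 km/s.
Δv₂ = |v_t − v_c| = |1.5755 − 2.9889| = 1.413 km/s.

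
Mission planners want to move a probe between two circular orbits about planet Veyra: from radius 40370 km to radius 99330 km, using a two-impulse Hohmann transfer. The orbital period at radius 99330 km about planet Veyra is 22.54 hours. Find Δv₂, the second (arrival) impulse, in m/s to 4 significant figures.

Δv₂ = 1844 m/s

From Kepler's third law T² = 4π²r³/μ at r = 99330 km, T = 22.54 hours = 22.54 × 3600 s = 81144 s: μ = 4π²r³/T² = 5.87609×10^6 km³/s².
Semi-major axis of the transfer orbit: a_t = (40370 + 99330)/2 = 69850 km.
On the circular orbit at r = 99330 km, v_c = √(μ/r) = 7.691 km/s.
Transfer-orbit speed at the same r (vis-viva, a = a_t): v_t = √[μ(2/r − 1/a_t)] = 5.847 km/s.
Δv₂ = |v_t − v_c| = |5.847 − 7.691| = 1.844 km/s.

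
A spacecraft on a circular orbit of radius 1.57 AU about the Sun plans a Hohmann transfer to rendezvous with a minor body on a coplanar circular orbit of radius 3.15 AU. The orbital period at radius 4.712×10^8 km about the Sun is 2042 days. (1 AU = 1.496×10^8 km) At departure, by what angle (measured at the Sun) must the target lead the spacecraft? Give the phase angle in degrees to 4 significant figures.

From Kepler's third law T² = 4π²r³/μ at r = 4.712×10^8 km, T = 2042 days = 2042 × 86400 s = 1.764288×10^8 s: μ = 4π²r³/T² = 1.32690×10^11 km³/s².
In km: r₁ = 1.57 × 1.496×10^8 = 2.34872×10^8 km; r₂ = 3.15 × 1.496×10^8 = 4.7124×10^8 km.
Semi-major axis of the transfer orbit: a_t = (2.34872×10^8 + 4.7124×10^8)/2 = 3.53056×10^8 km.
Transfer time t = π√(a_t³/μ) = 5.7213×10^7 s.
Target angular speed ω₂ = √(μ/r₂³) = 3.5609×10^-8 rad/s.
Angle swept by the target during transfer: ω₂·t = 2.0373 rad = 116.73°.
The spacecraft traverses 180° on the transfer ellipse, so the target must lead by 180° − 116.73° = 63.27°.

φ = 63.27°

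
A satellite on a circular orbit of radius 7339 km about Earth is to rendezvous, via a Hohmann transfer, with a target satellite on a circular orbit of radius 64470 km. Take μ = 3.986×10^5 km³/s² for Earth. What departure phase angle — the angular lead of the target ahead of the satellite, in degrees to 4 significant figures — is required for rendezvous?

Transfer-ellipse semi-major axis a_t = (r₁ + r₂)/2 = (7339 + 64470)/2 = 35904.5 km.
Transfer time t = π√(a_t³/μ) = 33854 s.
Target angular speed ω₂ = √(μ/r₂³) = 3.8568×10^-5 rad/s.
Angle swept by the target during transfer: ω₂·t = 1.3057 rad = 74.81°.
The satellite traverses 180° on the transfer ellipse, so the target must lead by 180° − 74.81° = 105.2°.

φ = 105.2°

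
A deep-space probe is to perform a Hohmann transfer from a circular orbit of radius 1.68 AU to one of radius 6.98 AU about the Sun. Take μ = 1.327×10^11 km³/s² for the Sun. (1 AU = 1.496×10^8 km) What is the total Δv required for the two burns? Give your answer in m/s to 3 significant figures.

In km: r₁ = 1.68 × 1.496×10^8 = 2.51328×10^8 km; r₂ = 6.98 × 1.496×10^8 = 1.044208×10^9 km.
The Hohmann ellipse has a_t = (r₁ + r₂)/2 = 6.47768×10^8 km.
Circular speed at r₁: v₁ = √(μ/r₁) = √(1.327×10^11/2.51328×10^8) = 22.978 km/s.
Transfer-orbit speed at r₁ (vis-viva): v_p = √[μ(2/r₁ − 1/a_t)] = 29.174 km/s.
First burn Δv₁ = |v_p − v₁| = 6.196 km/s.
Circular speed at r₂: v₂ = √(μ/r₂) = 11.273 km/s.
Transfer-orbit speed at r₂: v_a = √[μ(2/r₂ − 1/a_t)] = 7.0219 km/s.
Second burn Δv₂ = |v₂ − v_a| = 4.251 km/s.
Δv = Δv₁ + Δv₂ = 6.196 + 4.251 = 10.45 km/s.

Δv = 10400 m/s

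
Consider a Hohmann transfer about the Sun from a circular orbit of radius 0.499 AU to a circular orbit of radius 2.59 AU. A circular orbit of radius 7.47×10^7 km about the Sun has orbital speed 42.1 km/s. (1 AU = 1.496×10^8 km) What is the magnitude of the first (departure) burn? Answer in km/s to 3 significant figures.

From the circular-orbit relation v² = μ/r at r = 7.47×10^7 km: μ = v²r = (42.1)² × 7.47×10^7 = 1.32399×10^11 km³/s².
In km: r₁ = 0.499 × 1.496×10^8 = 7.46504×10^7 km; r₂ = 2.59 × 1.496×10^8 = 3.87464×10^8 km.
Transfer-ellipse semi-major axis a_t = (r₁ + r₂)/2 = (7.46504×10^7 + 3.87464×10^8)/2 = 2.310572×10^8 km.
On the circular orbit at r = 7.46504×10^7 km, v_c = √(μ/r) = 42.114 km/s.
Transfer-orbit speed at the same r (vis-viva, a = a_t): v_t = √[μ(2/r − 1/a_t)] = 54.536 km/s.
Δv₁ = |v_t − v_c| = |54.536 − 42.114| = 12.42 km/s.

Δv₁ = 12.4 km/s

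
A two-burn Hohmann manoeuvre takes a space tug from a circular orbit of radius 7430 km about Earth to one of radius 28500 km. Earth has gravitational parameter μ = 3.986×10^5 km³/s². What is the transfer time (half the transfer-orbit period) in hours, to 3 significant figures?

t = 3.33 hours

Transfer-ellipse semi-major axis a_t = (r₁ + r₂)/2 = (7430 + 28500)/2 = 17965 km.
By Kepler's third law the transfer-orbit period is T = 2π√(a_t³/μ), so t = T/2 = 11980 s.
Converting: 11980 s ÷ 3600 s/hour = 3.33 hours.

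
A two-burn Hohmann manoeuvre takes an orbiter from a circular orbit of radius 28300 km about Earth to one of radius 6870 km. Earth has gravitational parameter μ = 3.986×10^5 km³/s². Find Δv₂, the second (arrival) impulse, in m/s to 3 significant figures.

Semi-major axis of the transfer orbit: a_t = (28300 + 6870)/2 = 17585 km.
Circular speed at r = 6870 km: v_c = √(μ/r) = 7.617 km/s.
Vis-viva on the transfer ellipse at r = 6870 km gives v_t = √[μ(2/r − 1/a_t)] = 9.663 km/s.
Δv₂ = |v_t − v_c| = |9.663 − 7.617| = 2.046 km/s.

Δv₂ = 2050 m/s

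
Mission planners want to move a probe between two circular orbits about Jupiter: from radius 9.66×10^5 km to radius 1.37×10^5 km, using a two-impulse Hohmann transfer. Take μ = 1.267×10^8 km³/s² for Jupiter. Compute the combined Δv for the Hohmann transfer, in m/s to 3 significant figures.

Δv = 15600 m/s

The Hohmann ellipse has a_t = (r₁ + r₂)/2 = 5.515×10^5 km.
At r₁ the circular-orbit speed is v₁ = √(μ/r₁) = 11.452 km/s.
Transfer-orbit speed at r₁ (vis-viva): v_a = √[μ(2/r₁ − 1/a_t)] = 5.7080 km/s.
First burn Δv₁ = |v_a − v₁| = 5.744 km/s.
Circular speed at r₂: v₂ = √(μ/r₂) = 30.411 km/s.
Transfer-orbit speed at r₂: v_p = √[μ(2/r₂ − 1/a_t)] = 40.248 km/s.
Second burn Δv₂ = |v₂ − v_p| = 9.837 km/s.
Δv = Δv₁ + Δv₂ = 5.744 + 9.837 = 15.58 km/s.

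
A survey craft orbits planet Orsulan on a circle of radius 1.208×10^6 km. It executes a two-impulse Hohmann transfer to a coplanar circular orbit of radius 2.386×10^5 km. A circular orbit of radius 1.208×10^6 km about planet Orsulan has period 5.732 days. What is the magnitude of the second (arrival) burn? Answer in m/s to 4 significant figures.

From Kepler's third law T² = 4π²r³/μ at r = 1.208×10^6 km, T = 5.732 days = 5.732 × 86400 s = 4.952448×10^5 s: μ = 4π²r³/T² = 2.83740×10^8 km³/s².
The Hohmann ellipse has a_t = (r₁ + r₂)/2 = 7.233×10^5 km.
Circular speed at r = 2.386×10^5 km: v_c = √(μ/r) = 34.485 km/s.
Transfer-orbit speed at the same r (vis-viva, a = a_t): v_t = √[μ(2/r − 1/a_t)] = 44.566 km/s.
Δv₂ = |v_t − v_c| = |44.566 − 34.485| = 10.08 km/s.

Δv₂ = 10080 m/s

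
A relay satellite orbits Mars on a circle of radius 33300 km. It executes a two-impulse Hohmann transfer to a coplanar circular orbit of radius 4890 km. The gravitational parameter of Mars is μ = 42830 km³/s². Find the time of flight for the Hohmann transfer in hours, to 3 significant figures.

Transfer-ellipse semi-major axis a_t = (r₁ + r₂)/2 = (33300 + 4890)/2 = 19095 km.
By Kepler's third law the transfer-orbit period is T = 2π√(a_t³/μ), so t = T/2 = 40050 s.
Converting: 40050 s ÷ 3600 s/hour = 11.1 hours.

t = 11.1 hours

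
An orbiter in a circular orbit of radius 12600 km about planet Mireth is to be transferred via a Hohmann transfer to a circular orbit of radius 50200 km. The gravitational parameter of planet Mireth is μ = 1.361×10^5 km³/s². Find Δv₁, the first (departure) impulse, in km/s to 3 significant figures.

Δv₁ = 0.869 km/s

Semi-major axis of the transfer orbit: a_t = (12600 + 50200)/2 = 31400 km.
On the circular orbit at r = 12600 km, v_c = √(μ/r) = 3.287 km/s.
Transfer-orbit speed at the same r (vis-viva, a = a_t): v_t = √[μ(2/r − 1/a_t)] = 4.156 km/s.
Δv₁ = |v_t − v_c| = |4.156 − 3.287| = 0.8690 km/s.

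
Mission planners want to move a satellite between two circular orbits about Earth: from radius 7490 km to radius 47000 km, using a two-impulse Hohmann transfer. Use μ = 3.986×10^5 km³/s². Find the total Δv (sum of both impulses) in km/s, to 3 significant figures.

Semi-major axis of the transfer orbit: a_t = (7490 + 47000)/2 = 27245 km.
At r₁ the circular-orbit speed is v₁ = √(μ/r₁) = 7.2950 km/s.
Transfer-orbit speed at r₁ (vis-viva equation): v_p = √[μ(2/r₁ − 1/a_t)] = 9.5815 km/s.
First burn Δv₁ = |v_p − v₁| = 2.2865 km/s.
Circular speed at r₂: v₂ = √(μ/r₂) = 2.9122 km/s.
Transfer-orbit speed at r₂: v_a = √[μ(2/r₂ − 1/a_t)] = 1.5269 km/s.
Second burn Δv₂ = |v₂ − v_a| = 1.3853 km/s.
Δv = Δv₁ + Δv₂ = 2.2865 + 1.3853 = 3.672 km/s.

Δv = 3.67 km/s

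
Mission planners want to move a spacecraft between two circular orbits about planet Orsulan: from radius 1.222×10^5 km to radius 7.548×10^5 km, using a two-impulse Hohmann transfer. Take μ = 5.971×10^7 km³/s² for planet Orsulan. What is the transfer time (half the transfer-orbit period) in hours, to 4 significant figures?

t = 32.79 hours

Transfer-ellipse semi-major axis a_t = (r₁ + r₂)/2 = (1.222×10^5 + 7.548×10^5)/2 = 4.385×10^5 km.
Transfer time t = π√(a_t³/μ) = π√((4.385×10^5)³ / 5.971×10^7) = 1.1805×10^5 s.
Converting: 1.1805×10^5 s ÷ 3600 s/hour = 32.79 hours.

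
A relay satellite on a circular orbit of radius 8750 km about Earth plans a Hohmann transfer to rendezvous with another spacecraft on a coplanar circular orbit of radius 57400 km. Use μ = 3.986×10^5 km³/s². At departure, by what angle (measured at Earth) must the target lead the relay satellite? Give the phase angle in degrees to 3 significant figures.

The Hohmann ellipse has a_t = (r₁ + r₂)/2 = 33075 km.
The half-period of the transfer ellipse is t = π√(a_t³/μ) = 29930 s.
The target's mean motion on its circular orbit is ω₂ = √(μ/r₂³) = 4.591×10^-5 rad/s.
Angle swept by the target during transfer: ω₂·t = 1.3741 rad = 78.73°.
The relay satellite traverses 180° on the transfer ellipse, so the target must lead by 180° − 78.73° = 101°.

φ = 101°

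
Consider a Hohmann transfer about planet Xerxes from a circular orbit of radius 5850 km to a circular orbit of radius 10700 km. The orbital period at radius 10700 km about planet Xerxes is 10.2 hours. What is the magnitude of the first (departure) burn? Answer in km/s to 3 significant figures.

From Kepler's third law T² = 4π²r³/μ at r = 10700 km, T = 10.2 hours = 10.2 × 3600 s = 36720 s: μ = 4π²r³/T² = 35867.9 km³/s².
The Hohmann ellipse has a_t = (r₁ + r₂)/2 = 8275 km.
On the circular orbit at r = 5850 km, v_c = √(μ/r) = 2.47614 km/s.
Transfer-orbit speed at the same r (vis-viva, a = a_t): v_t = √[μ(2/r − 1/a_t)] = 2.81568 km/s.
Δv₁ = |v_t − v_c| = |2.81568 − 2.47614| = 0.3395 km/s.

Δv₁ = 0.340 km/s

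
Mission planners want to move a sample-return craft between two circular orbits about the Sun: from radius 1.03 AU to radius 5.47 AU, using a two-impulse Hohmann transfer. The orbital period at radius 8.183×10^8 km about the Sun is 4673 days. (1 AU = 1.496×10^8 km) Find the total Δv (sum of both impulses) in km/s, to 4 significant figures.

Δv = 14.29 km/s

From Kepler's third law T² = 4π²r³/μ at r = 8.183×10^8 km, T = 4673 days = 4673 × 86400 s = 4.037472×10^8 s: μ = 4π²r³/T² = 1.32702×10^11 km³/s².
In km: r₁ = 1.03 × 1.496×10^8 = 1.54088×10^8 km; r₂ = 5.47 × 1.496×10^8 = 8.18312×10^8 km.
The Hohmann ellipse has a_t = (r₁ + r₂)/2 = 4.862×10^8 km.
At r₁ the circular-orbit speed is v₁ = √(μ/r₁) = 29.346 km/s.
Transfer-orbit speed at r₁ (vis-viva equation): v_p = √[μ(2/r₁ − 1/a_t)] = 38.072 km/s.
First burn Δv₁ = |v_p − v₁| = 8.726 km/s.
Circular speed at r₂: v₂ = √(μ/r₂) = 12.734 km/s.
Transfer-orbit speed at r₂: v_a = √[μ(2/r₂ − 1/a_t)] = 7.1690 km/s.
Second burn Δv₂ = |v₂ − v_a| = 5.565 km/s.
Total Δv = Δv₁ + Δv₂ = 14.29 km/s.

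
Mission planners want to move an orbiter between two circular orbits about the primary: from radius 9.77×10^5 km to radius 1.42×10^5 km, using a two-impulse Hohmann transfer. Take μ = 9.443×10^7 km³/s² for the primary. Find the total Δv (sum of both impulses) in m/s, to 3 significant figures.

Transfer-ellipse semi-major axis a_t = (r₁ + r₂)/2 = (9.770×10^5 + 1.420×10^5)/2 = 5.595×10^5 km.
At r₁ the circular-orbit speed is v₁ = √(μ/r₁) = 9.831 km/s.
Transfer-orbit speed at r₁ (v² = μ(2/r − 1/a)): v_a = √[μ(2/r₁ − 1/a_t)] = 4.953 km/s.
First burn Δv₁ = |v_a − v₁| = 4.878 km/s.
At r₂, v₂ = √(μ/r₂) = 25.788 km/s.
Transfer-orbit speed at r₂: v_p = √[μ(2/r₂ − 1/a_t)] = 34.077 km/s.
Second burn Δv₂ = |v₂ − v_p| = 8.289 km/s.
Total Δv = Δv₁ + Δv₂ = 13.17 km/s.

Δv = 13200 m/s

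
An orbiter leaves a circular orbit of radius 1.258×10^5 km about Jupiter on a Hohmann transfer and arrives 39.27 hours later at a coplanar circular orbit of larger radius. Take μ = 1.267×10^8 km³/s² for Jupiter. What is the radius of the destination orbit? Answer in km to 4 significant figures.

Transfer time t = 39.27 hours = 1.41372×10^5 s, and t = π√(a_t³/μ).
So a_t = (μ t²/π²)^(1/3) = (1.267×10^8 × (1.41372×10^5)² / π²)^(1/3) = 6.3543×10^5 km.
Since a_t = (r₁ + r₂)/2, r₂ = 2a_t − r₁ = 2×6.3543×10^5 − 1.258×10^5 = 1.14506×10^6 km.

r₂ = 1.145×10^6 km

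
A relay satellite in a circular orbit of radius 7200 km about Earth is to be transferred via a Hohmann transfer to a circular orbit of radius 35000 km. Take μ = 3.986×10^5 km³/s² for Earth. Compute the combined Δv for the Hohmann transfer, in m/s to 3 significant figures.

Δv = 3550 m/s

Transfer-ellipse semi-major axis a_t = (r₁ + r₂)/2 = (7200 + 35000)/2 = 21100 km.
At r₁ the circular-orbit speed is v₁ = √(μ/r₁) = 7.4405 km/s.
On the transfer ellipse at r₁, vis-viva gives v_p = √[μ(2/r₁ − 1/a_t)] = 9.5829 km/s.
First burn Δv₁ = |v_p − v₁| = 2.1424 km/s.
Circular speed at r₂: v₂ = √(μ/r₂) = 3.3747 km/s.
Transfer-orbit speed at r₂: v_a = √[μ(2/r₂ − 1/a_t)] = 1.9713 km/s.
Second burn Δv₂ = |v₂ − v_a| = 1.4034 km/s.
Total Δv = Δv₁ + Δv₂ = 3.546 km/s.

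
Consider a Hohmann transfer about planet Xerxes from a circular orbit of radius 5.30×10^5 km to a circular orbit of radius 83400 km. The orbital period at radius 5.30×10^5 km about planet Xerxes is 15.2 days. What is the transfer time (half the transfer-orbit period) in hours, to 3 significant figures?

t = 80.3 hours

From Kepler's third law T² = 4π²r³/μ at r = 5.30×10^5 km, T = 15.2 days = 15.2 × 86400 s = 1.31328×10^6 s: μ = 4π²r³/T² = 3.40779×10^6 km³/s².
Semi-major axis of the transfer orbit: a_t = (5.300×10^5 + 83400)/2 = 3.067×10^5 km.
Half the transfer-orbit period gives t = π√(a_t³/μ) = 2.891×10^5 s.
Converting: 2.891×10^5 s ÷ 3600 s/hour = 80.3 hours.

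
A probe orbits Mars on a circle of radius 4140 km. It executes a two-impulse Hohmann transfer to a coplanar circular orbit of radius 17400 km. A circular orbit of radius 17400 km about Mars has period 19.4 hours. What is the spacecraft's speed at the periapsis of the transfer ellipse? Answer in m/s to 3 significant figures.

v = 4080 m/s

From Kepler's third law T² = 4π²r³/μ at r = 17400 km, T = 19.4 hours = 19.4 × 3600 s = 69840 s: μ = 4π²r³/T² = 42638.2 km³/s².
Transfer-ellipse semi-major axis a_t = (r₁ + r₂)/2 = (4140 + 17400)/2 = 10770 km.
The periapsis of the transfer ellipse is at r = 4140 km.
From the vis-viva equation, v = √[μ(2/r − 1/a_t)] = 4.079 km/s.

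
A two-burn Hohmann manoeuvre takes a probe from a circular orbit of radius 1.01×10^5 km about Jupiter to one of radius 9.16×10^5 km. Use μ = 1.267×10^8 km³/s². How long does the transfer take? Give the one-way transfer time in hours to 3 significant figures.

t = 28.1 hours

The Hohmann ellipse has a_t = (r₁ + r₂)/2 = 5.085×10^5 km.
By Kepler's third law the transfer-orbit period is T = 2π√(a_t³/μ), so t = T/2 = 1.012×10^5 s.
Converting: 1.012×10^5 s ÷ 3600 s/hour = 28.1 hours.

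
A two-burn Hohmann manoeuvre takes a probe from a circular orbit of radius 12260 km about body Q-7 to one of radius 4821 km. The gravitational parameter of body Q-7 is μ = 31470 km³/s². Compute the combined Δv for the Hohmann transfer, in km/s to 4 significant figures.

Semi-major axis of the transfer orbit: a_t = (12260 + 4821)/2 = 8540.5 km.
At r₁ the circular-orbit speed is v₁ = √(μ/r₁) = 1.6021 km/s.
On the transfer ellipse at r₁, vis-viva equation gives v_a = √[μ(2/r₁ − 1/a_t)] = 1.2037 km/s.
First burn Δv₁ = |v_a − v₁| = 0.3984 km/s.
At r₂, v₂ = √(μ/r₂) = 2.5549 km/s.
Transfer-orbit speed at r₂: v_p = √[μ(2/r₂ − 1/a_t)] = 3.0611 km/s.
Second burn Δv₂ = |v₂ − v_p| = 0.5062 km/s.
Δv = Δv₁ + Δv₂ = 0.3984 + 0.5062 = 0.9046 km/s.

Δv = 0.9046 km/s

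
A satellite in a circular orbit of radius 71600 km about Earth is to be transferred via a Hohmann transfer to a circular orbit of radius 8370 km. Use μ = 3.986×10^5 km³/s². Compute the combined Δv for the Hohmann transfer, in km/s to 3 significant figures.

Semi-major axis of the transfer orbit: a_t = (71600 + 8370)/2 = 39985 km.
At r₁ the circular-orbit speed is v₁ = √(μ/r₁) = 2.3595 km/s.
Transfer-orbit speed at r₁ (v² = μ(2/r − 1/a)): v_a = √[μ(2/r₁ − 1/a_t)] = 1.0795 km/s.
First burn Δv₁ = |v_a − v₁| = 1.280 km/s.
At r₂, v₂ = √(μ/r₂) = 6.901 km/s.
Transfer-orbit speed at r₂: v_p = √[μ(2/r₂ − 1/a_t)] = 9.235 km/s.
Second burn Δv₂ = |v₂ − v_p| = 2.334 km/s.
Total Δv = Δv₁ + Δv₂ = 3.614 km/s.

Δv = 3.61 km/s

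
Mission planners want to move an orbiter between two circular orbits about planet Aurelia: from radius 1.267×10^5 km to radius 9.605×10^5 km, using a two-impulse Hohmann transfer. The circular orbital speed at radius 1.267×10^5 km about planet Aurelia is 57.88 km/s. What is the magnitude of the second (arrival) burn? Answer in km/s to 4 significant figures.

Δv₂ = 10.87 km/s

From the circular-orbit relation v² = μ/r at r = 1.267×10^5 km: μ = v²r = (57.88)² × 1.267×10^5 = 4.24457×10^8 km³/s².
Semi-major axis of the transfer orbit: a_t = (1.267×10^5 + 9.605×10^5)/2 = 5.436×10^5 km.
Circular speed at r = 9.605×10^5 km: v_c = √(μ/r) = 21.02 km/s.
Transfer-orbit speed at the same r (vis-viva, a = a_t): v_t = √[μ(2/r − 1/a_t)] = 10.15 km/s.
Δv₂ = |v_t − v_c| = |10.15 − 21.02| = 10.87 km/s.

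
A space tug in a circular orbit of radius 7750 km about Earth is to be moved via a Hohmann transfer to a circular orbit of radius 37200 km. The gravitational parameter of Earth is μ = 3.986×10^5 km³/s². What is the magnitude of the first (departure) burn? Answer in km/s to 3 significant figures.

Δv₁ = 2.05 km/s

Semi-major axis of the transfer orbit: a_t = (7750 + 37200)/2 = 22475 km.
Circular speed at r = 7750 km: v_c = √(μ/r) = 7.172 km/s.
Transfer-orbit speed at the same r (vis-viva, a = a_t): v_t = √[μ(2/r − 1/a_t)] = 9.227 km/s.
Δv₁ = |v_t − v_c| = |9.227 − 7.172| = 2.055 km/s.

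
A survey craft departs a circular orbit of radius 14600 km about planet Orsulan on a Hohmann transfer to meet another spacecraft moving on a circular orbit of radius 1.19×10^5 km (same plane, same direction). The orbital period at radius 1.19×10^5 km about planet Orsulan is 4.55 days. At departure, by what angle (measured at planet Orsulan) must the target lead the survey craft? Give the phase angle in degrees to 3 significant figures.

φ = 104°

From Kepler's third law T² = 4π²r³/μ at r = 1.19×10^5 km, T = 4.55 days = 4.55 × 86400 s = 3.9312×10^5 s: μ = 4π²r³/T² = 4.30477×10^5 km³/s².
Transfer-ellipse semi-major axis a_t = (r₁ + r₂)/2 = (14600 + 1.190×10^5)/2 = 66800 km.
Transfer time t = π√(a_t³/μ) = 82668 s.
The target's mean motion on its circular orbit is ω₂ = √(μ/r₂³) = 1.5983×10^-5 rad/s.
Angle swept by the target during transfer: ω₂·t = 1.3213 rad = 75.70°.
Arrival is 180° from departure on the ellipse, so φ = 180° − 75.70° = 104°.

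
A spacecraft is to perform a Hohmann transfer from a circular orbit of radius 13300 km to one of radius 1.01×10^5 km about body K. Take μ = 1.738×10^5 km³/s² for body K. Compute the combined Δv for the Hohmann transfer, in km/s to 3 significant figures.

Semi-major axis of the transfer orbit: a_t = (13300 + 1.010×10^5)/2 = 57150 km.
Circular speed at r₁: v₁ = √(μ/r₁) = √(1.738×10^5/13300) = 3.615 km/s.
On the transfer ellipse at r₁, v² = μ(2/r − 1/a) gives v_p = √[μ(2/r₁ − 1/a_t)] = 4.806 km/s.
First burn Δv₁ = |v_p − v₁| = 1.191 km/s.
Circular speed at r₂: v₂ = √(μ/r₂) = 1.3118 km/s.
Transfer-orbit speed at r₂: v_a = √[μ(2/r₂ − 1/a_t)] = 0.63282 km/s.
Second burn Δv₂ = |v₂ − v_a| = 0.6790 km/s.
Δv = Δv₁ + Δv₂ = 1.191 + 0.6790 = 1.870 km/s.

Δv = 1.87 km/s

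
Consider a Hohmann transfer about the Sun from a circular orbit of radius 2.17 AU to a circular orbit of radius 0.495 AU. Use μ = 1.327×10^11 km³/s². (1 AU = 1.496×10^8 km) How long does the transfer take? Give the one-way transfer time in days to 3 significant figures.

In km: r₁ = 2.17 × 1.496×10^8 = 3.24632×10^8 km; r₂ = 0.495 × 1.496×10^8 = 7.4052×10^7 km.
Semi-major axis of the transfer orbit: a_t = (3.24632×10^8 + 7.4052×10^7)/2 = 1.99342×10^8 km.
Transfer time t = π√(a_t³/μ) = π√((1.99342×10^8)³ / 1.327×10^11) = 2.427×10^7 s.
Converting: 2.427×10^7 s ÷ 86400 s/day = 281 days.

t = 281 days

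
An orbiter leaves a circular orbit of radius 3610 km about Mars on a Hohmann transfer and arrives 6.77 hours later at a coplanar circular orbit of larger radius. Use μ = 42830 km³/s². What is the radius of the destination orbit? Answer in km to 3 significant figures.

r₂ = 23800 km

Transfer time t = 6.77 hours = 24372 s, and t = π√(a_t³/μ).
So a_t = (μ t²/π²)^(1/3) = (42830 × (24372)² / π²)^(1/3) = 13711 km.
Since a_t = (r₁ + r₂)/2, r₂ = 2a_t − r₁ = 2×13711 − 3610 = 23812 km.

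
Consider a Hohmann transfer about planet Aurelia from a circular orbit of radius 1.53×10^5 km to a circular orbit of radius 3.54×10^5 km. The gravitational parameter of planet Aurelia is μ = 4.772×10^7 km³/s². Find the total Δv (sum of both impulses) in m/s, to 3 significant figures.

Δv = 5800 m/s

Semi-major axis of the transfer orbit: a_t = (1.530×10^5 + 3.540×10^5)/2 = 2.535×10^5 km.
At r₁ the circular-orbit speed is v₁ = √(μ/r₁) = 17.66056 km/s.
On the transfer ellipse at r₁, vis-viva equation gives v_p = √[μ(2/r₁ − 1/a_t)] = 20.86975 km/s.
First burn Δv₁ = |v_p − v₁| = 3.2092 km/s.
Circular speed at r₂: v₂ = √(μ/r₂) = 11.61044 km/s.
Transfer-orbit speed at r₂: v_a = √[μ(2/r₂ − 1/a_t)] = 9.019975 km/s.
Second burn Δv₂ = |v₂ − v_a| = 2.5905 km/s.
Total Δv = Δv₁ + Δv₂ = 5.800 km/s.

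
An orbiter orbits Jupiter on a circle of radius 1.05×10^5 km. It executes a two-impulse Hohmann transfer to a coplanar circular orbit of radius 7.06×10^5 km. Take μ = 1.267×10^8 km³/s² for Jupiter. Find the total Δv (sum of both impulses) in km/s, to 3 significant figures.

Transfer-ellipse semi-major axis a_t = (r₁ + r₂)/2 = (1.050×10^5 + 7.060×10^5)/2 = 4.055×10^5 km.
Circular speed at r₁: v₁ = √(μ/r₁) = √(1.267×10^8/1.050×10^5) = 34.74 km/s.
On the transfer ellipse at r₁, vis-viva equation gives v_p = √[μ(2/r₁ − 1/a_t)] = 45.84 km/s.
First burn Δv₁ = |v_p − v₁| = 11.10 km/s.
At r₂, v₂ = √(μ/r₂) = 13.396 km/s.
Transfer-orbit speed at r₂: v_a = √[μ(2/r₂ − 1/a_t)] = 6.8169 km/s.
Second burn Δv₂ = |v₂ − v_a| = 6.579 km/s.
Δv = Δv₁ + Δv₂ = 11.10 + 6.579 = 17.68 km/s.

Δv = 17.7 km/s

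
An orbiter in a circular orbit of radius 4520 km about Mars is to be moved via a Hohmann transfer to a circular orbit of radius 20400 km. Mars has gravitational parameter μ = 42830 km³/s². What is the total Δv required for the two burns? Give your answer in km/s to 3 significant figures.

Transfer-ellipse semi-major axis a_t = (r₁ + r₂)/2 = (4520 + 20400)/2 = 12460 km.
At r₁ the circular-orbit speed is v₁ = √(μ/r₁) = 3.0783 km/s.
Transfer-orbit speed at r₁ (vis-viva equation): v_p = √[μ(2/r₁ − 1/a_t)] = 3.9388 km/s.
First burn Δv₁ = |v_p − v₁| = 0.8605 km/s.
At r₂, v₂ = √(μ/r₂) = 1.449 km/s.
Transfer-orbit speed at r₂: v_a = √[μ(2/r₂ − 1/a_t)] = 0.8727 km/s.
Second burn Δv₂ = |v₂ − v_a| = 0.5763 km/s.
Total Δv = Δv₁ + Δv₂ = 1.437 km/s.

Δv = 1.44 km/s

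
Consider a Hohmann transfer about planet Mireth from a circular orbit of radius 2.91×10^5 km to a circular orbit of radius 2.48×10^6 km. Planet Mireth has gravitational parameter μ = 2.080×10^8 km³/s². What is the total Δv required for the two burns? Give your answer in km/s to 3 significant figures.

Semi-major axis of the transfer orbit: a_t = (2.910×10^5 + 2.480×10^6)/2 = 1.3855×10^6 km.
At r₁ the circular-orbit speed is v₁ = √(μ/r₁) = 26.7353 km/s.
Transfer-orbit speed at r₁ (vis-viva): v_p = √[μ(2/r₁ − 1/a_t)] = 35.7691 km/s.
First burn Δv₁ = |v_p − v₁| = 9.0338 km/s.
Circular speed at r₂: v₂ = √(μ/r₂) = 9.158 km/s.
Transfer-orbit speed at r₂: v_a = √[μ(2/r₂ − 1/a_t)] = 4.197 km/s.
Second burn Δv₂ = |v₂ − v_a| = 4.9610 km/s.
Total Δv = Δv₁ + Δv₂ = 13.99 km/s.

Δv = 14.0 km/s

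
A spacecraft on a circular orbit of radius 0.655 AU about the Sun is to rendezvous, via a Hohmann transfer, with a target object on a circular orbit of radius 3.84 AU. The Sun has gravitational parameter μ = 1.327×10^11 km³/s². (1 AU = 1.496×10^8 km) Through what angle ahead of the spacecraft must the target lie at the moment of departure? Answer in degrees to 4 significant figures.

In km: r₁ = 0.655 × 1.496×10^8 = 9.7988×10^7 km; r₂ = 3.84 × 1.496×10^8 = 5.74464×10^8 km.
The Hohmann ellipse has a_t = (r₁ + r₂)/2 = 3.36226×10^8 km.
The half-period of the transfer ellipse is t = π√(a_t³/μ) = 5.3169×10^7 s.
Target angular speed ω₂ = √(μ/r₂³) = 2.6457×10^-8 rad/s.
Angle swept by the target during transfer: ω₂·t = 1.4067 rad = 80.60°.
The spacecraft traverses 180° on the transfer ellipse, so the target must lead by 180° − 80.60° = 99.40°.

φ = 99.40°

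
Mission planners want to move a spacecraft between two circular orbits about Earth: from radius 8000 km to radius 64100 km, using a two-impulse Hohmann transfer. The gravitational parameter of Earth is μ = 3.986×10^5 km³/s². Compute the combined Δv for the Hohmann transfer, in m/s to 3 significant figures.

Δv = 3670 m/s

Semi-major axis of the transfer orbit: a_t = (8000 + 64100)/2 = 36050 km.
At r₁ the circular-orbit speed is v₁ = √(μ/r₁) = 7.0587 km/s.
Transfer-orbit speed at r₁ (vis-viva equation): v_p = √[μ(2/r₁ − 1/a_t)] = 9.4124 km/s.
First burn Δv₁ = |v_p − v₁| = 2.354 km/s.
Circular speed at r₂: v₂ = √(μ/r₂) = 2.494 km/s.
Transfer-orbit speed at r₂: v_a = √[μ(2/r₂ − 1/a_t)] = 1.175 km/s.
Second burn Δv₂ = |v₂ − v_a| = 1.319 km/s.
Δv = Δv₁ + Δv₂ = 2.354 + 1.319 = 3.673 km/s.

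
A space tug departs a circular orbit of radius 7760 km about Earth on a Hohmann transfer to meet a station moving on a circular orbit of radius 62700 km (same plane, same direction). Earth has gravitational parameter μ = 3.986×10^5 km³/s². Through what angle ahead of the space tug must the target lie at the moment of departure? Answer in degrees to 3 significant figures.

φ = 104°

The Hohmann ellipse has a_t = (r₁ + r₂)/2 = 35230 km.
The half-period of the transfer ellipse is t = π√(a_t³/μ) = 32904 s.
The target's mean motion on its circular orbit is ω₂ = √(μ/r₂³) = 4.0213×10^-5 rad/s.
Angle swept by the target during transfer: ω₂·t = 1.3232 rad = 75.81°.
Arrival is 180° from departure on the ellipse, so φ = 180° − 75.81° = 104°.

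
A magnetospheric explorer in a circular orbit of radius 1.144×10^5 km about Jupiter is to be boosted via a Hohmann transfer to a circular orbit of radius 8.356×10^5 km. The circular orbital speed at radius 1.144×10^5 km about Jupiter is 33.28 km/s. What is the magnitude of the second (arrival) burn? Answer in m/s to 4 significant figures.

From the circular-orbit relation v² = μ/r at r = 1.144×10^5 km: μ = v²r = (33.28)² × 1.144×10^5 = 1.26705×10^8 km³/s².
Semi-major axis of the transfer orbit: a_t = (1.144×10^5 + 8.356×10^5)/2 = 4.750×10^5 km.
Circular speed at r = 8.356×10^5 km: v_c = √(μ/r) = 12.314 km/s.
Transfer-orbit speed at the same r (vis-viva, a = a_t): v_t = √[μ(2/r − 1/a_t)] = 6.0431 km/s.
Δv₂ = |v_t − v_c| = |6.0431 − 12.314| = 6.271 km/s.

Δv₂ = 6271 m/s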